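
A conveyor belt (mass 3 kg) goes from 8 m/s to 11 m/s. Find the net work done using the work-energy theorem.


Given: m = 3 kg, v0 = 8 m/s, v = 11 m/s
Using W = (1/2)*m*(v^2 - v0^2)
v^2 = 11^2 = 121
v0^2 = 8^2 = 64
v^2 - v0^2 = 121 - 64 = 57
W = (1/2)*3*57 = 171/2 J

171/2 J


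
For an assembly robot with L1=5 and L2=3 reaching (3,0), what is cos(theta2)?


Given: L1 = 5, L2 = 3, target (x, y) = (3, 0)
Using cos(theta2) = (x^2 + y^2 - L1^2 - L2^2) / (2*L1*L2)
x^2 + y^2 = 3^2 + 0 = 9
L1^2 + L2^2 = 25 + 9 = 34
Numerator = 9 - 34 = -25
Denominator = 2*5*3 = 30
cos(theta2) = -25/30 = -5/6

-5/6


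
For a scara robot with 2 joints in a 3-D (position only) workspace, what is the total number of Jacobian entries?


Given: task space dimension = 3, joints = 2
Jacobian is a 3 x 2 matrix
Total entries = rows * columns
Total = 3 * 2
Total = 6

6


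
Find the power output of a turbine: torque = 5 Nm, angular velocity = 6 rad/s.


Given: tau = 5 Nm, omega = 6 rad/s
Using P = tau * omega
P = 5 * 6
P = 30 W

30 W


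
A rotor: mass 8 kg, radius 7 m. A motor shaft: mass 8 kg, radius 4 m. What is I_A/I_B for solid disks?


Given: M1=8 kg, R1=7 m, M2=8 kg, R2=4 m
For a disk: I = (1/2)*M*R^2, so I_A/I_B = (M1*R1^2)/(M2*R2^2)
M1*R1^2 = 8*49 = 392
M2*R2^2 = 8*16 = 128
I_A/I_B = 392/128 = 49/16

49/16


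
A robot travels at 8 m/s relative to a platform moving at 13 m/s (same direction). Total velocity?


Given: object velocity = 8 m/s, platform velocity = 13 m/s (same direction)
Using classical velocity addition: v_total = v_object + v_platform
v_total = 8 + 13
v_total = 21 m/s

21 m/s


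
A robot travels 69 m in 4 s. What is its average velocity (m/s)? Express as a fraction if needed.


Given: distance d = 69 m, time t = 4 s
Using v = d / t
v = 69 / 4
v = 69/4 m/s

69/4 m/s


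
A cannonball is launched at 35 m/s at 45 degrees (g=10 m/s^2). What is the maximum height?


Given: v0 = 35 m/s, theta = 45 deg, g = 10 m/s^2
sin^2(45) = 1/2
Using H = v0^2 * sin^2(theta) / (2*g)
H = 35^2 * 1/2 / (2*10)
H = 1225 * 1/2 / 20
H = 1225/2 / 20
H = 245/8 m

245/8 m


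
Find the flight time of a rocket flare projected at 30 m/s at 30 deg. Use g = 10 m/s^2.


Given: v0 = 30 m/s, theta = 30 deg, g = 10 m/s^2
sin(30) = 1/2
Using T = 2*v0*sin(theta) / g
T = 2*30*1/2 / 10
T = 30 / 10
T = 3 s

3 s


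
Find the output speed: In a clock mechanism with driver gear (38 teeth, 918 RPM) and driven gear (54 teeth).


Given: N1 = 38 teeth, w1 = 918 RPM, N2 = 54 teeth
Using N1*w1 = N2*w2
w2 = N1*w1 / N2
w2 = 38*918 / 54
w2 = 34884 / 54
w2 = 646 RPM

646 RPM


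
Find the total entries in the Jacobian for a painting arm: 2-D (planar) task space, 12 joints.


Given: task space dimension = 2, joints = 12
Jacobian is a 2 x 12 matrix
Total entries = rows * columns
Total = 2 * 12
Total = 24

24


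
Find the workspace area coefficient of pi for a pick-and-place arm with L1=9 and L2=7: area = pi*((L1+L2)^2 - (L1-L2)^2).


Given: L1 = 9, L2 = 7
(L1+L2)^2 = (16)^2 = 256
(L1-L2)^2 = (2)^2 = 4
Difference = 256 - 4 = 252
This equals 4*L1*L2 = 4*9*7 = 252
Workspace area = 252*pi

252


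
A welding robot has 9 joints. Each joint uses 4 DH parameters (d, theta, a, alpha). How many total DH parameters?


Given: 9 joints, 4 DH parameters per joint (d, theta, a, alpha)
Total DH parameters = number_of_joints * 4
Total = 9 * 4
Total = 36

36


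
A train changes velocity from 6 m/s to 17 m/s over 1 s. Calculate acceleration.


Given: initial velocity v0 = 6 m/s, final velocity v = 17 m/s, time t = 1 s
Using a = (v - v0) / t
a = (17 - 6) / 1
a = 11 / 1
a = 11 m/s^2

11 m/s^2


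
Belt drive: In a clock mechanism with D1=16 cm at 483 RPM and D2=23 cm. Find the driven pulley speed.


Given: D1 = 16 cm, w1 = 483 RPM, D2 = 23 cm
Using D1*w1 = D2*w2
w2 = D1*w1 / D2
w2 = 16*483 / 23
w2 = 7728 / 23
w2 = 336 RPM

336 RPM


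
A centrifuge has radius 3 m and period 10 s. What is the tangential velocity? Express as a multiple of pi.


Given: radius r = 3 m, period T = 10 s
Using v = 2*pi*r / T
v = 2*pi*3 / 10
v = 6*pi / 10
v = 3/5*pi m/s

3/5*pi m/s


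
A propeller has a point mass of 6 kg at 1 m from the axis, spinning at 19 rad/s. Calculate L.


Given: m = 6 kg, r = 1 m, omega = 19 rad/s
For a point mass: I = m*r^2
I = 6*1^2 = 6*1 = 6
L = I*omega = 6*19
L = 114 kg*m^2/s

114 kg*m^2/s


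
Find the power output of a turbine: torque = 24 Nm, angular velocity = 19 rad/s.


Given: tau = 24 Nm, omega = 19 rad/s
Using P = tau * omega
P = 24 * 19
P = 456 W

456 W


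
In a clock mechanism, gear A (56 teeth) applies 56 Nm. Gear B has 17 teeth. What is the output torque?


Given: N1 = 56, N2 = 17, T1 = 56 Nm
Using T2/T1 = N2/N1
T2 = T1 * N2 / N1
T2 = 56 * 17 / 56
T2 = 952 / 56
T2 = 17 Nm

17 Nm


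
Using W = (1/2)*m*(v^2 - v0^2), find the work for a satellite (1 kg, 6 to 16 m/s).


Given: m = 1 kg, v0 = 6 m/s, v = 16 m/s
Using W = (1/2)*m*(v^2 - v0^2)
v^2 = 16^2 = 256
v0^2 = 6^2 = 36
v^2 - v0^2 = 256 - 36 = 220
W = (1/2)*1*220 = 110 J

110 J


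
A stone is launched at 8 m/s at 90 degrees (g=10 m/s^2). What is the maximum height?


Given: v0 = 8 m/s, theta = 90 deg, g = 10 m/s^2
sin^2(90) = 1
Using H = v0^2 * sin^2(theta) / (2*g)
H = 8^2 * 1 / (2*10)
H = 64 * 1 / 20
H = 64 / 20
H = 16/5 m

16/5 m


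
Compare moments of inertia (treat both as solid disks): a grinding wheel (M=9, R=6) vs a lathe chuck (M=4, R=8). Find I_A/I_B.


Given: M1=9 kg, R1=6 m, M2=4 kg, R2=8 m
For a disk: I = (1/2)*M*R^2, so I_A/I_B = (M1*R1^2)/(M2*R2^2)
M1*R1^2 = 9*36 = 324
M2*R2^2 = 4*64 = 256
I_A/I_B = 324/256 = 81/64

81/64


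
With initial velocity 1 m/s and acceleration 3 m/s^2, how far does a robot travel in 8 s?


Given: v0 = 1 m/s, a = 3 m/s^2, t = 8 s
Using s = v0*t + (1/2)*a*t^2
s = 1*8 + (1/2)*3*8^2
s = 8 + (1/2)*192
s = 8 + 96
s = 104

104 m


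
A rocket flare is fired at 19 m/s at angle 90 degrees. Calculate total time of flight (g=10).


Given: v0 = 19 m/s, theta = 90 deg, g = 10 m/s^2
sin(90) = 1
Using T = 2*v0*sin(theta) / g
T = 2*19*1 / 10
T = 38 / 10
T = 19/5 s

19/5 s


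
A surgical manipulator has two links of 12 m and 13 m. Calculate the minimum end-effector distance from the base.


Given: L1 = 12 m, L2 = 13 m
For a 2-link planar arm, min reach = |L1 - L2| (second link folded back)
Min reach = |12 - 13|
Min reach = 1 m

1 m


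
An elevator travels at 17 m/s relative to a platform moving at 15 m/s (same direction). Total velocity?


Given: object velocity = 17 m/s, platform velocity = 15 m/s (same direction)
Using classical velocity addition: v_total = v_object + v_platform
v_total = 17 + 15
v_total = 32 m/s

32 m/s


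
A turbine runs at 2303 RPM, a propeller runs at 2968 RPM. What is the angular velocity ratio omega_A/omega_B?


Given: RPM_A = 2303, RPM_B = 2968
omega = 2*pi*RPM/60, so omega_A/omega_B = RPM_A / RPM_B
omega_A/omega_B = 2303 / 2968
omega_A/omega_B = 329/424

329/424


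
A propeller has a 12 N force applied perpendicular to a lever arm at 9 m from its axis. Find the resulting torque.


Given: F = 12 N, r = 9 m, angle = 90 deg (perpendicular)
Using tau = F * r * sin(90)
sin(90) = 1
tau = 12 * 9 * 1
tau = 108 Nm

108 Nm


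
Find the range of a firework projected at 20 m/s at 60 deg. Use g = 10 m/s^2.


Given: v0 = 20 m/s, theta = 60 deg, g = 10 m/s^2
sin(2*60) = sin(120) = sqrt(3)/2
Using R = v0^2 * sin(2*theta) / g
R = 20^2 * (sqrt(3)/2) / 10
R = 400 * sqrt(3) / 20
R = 20*sqrt(3) m

20*sqrt(3) m


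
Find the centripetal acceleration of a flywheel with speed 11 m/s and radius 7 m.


Given: v = 11 m/s, r = 7 m
Using a_c = v^2 / r
a_c = 11^2 / 7
a_c = 121 / 7
a_c = 121/7 m/s^2

121/7 m/s^2


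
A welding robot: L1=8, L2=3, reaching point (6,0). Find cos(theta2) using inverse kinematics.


Given: L1 = 8, L2 = 3, target (x, y) = (6, 0)
Using cos(theta2) = (x^2 + y^2 - L1^2 - L2^2) / (2*L1*L2)
x^2 + y^2 = 6^2 + 0 = 36
L1^2 + L2^2 = 64 + 9 = 73
Numerator = 36 - 73 = -37
Denominator = 2*8*3 = 48
cos(theta2) = -37/48 = -37/48

-37/48


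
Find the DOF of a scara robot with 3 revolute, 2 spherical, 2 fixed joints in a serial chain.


Given: serial robot with 3 revolute, 2 spherical, 2 fixed joints
DOF contribution per joint type: revolute=1, prismatic=1, spherical=3, fixed=0
DOF = 3*1 + 2*3 + 2*0
DOF = 9

9


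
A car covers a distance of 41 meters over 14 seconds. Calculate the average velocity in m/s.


Given: distance d = 41 m, time t = 14 s
Using v = d / t
v = 41 / 14
v = 41/14 m/s

41/14 m/s


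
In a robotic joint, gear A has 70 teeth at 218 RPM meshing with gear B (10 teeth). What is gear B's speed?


Given: N1 = 70 teeth, w1 = 218 RPM, N2 = 10 teeth
Using N1*w1 = N2*w2
w2 = N1*w1 / N2
w2 = 70*218 / 10
w2 = 15260 / 10
w2 = 1526 RPM

1526 RPM


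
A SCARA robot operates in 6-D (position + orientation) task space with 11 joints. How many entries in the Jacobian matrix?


Given: task space dimension = 6, joints = 11
Jacobian is a 6 x 11 matrix
Total entries = rows * columns
Total = 6 * 11
Total = 66

66


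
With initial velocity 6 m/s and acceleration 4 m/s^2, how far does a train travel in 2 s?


Given: v0 = 6 m/s, a = 4 m/s^2, t = 2 s
Using s = v0*t + (1/2)*a*t^2
s = 6*2 + (1/2)*4*2^2
s = 12 + (1/2)*16
s = 12 + 8
s = 20

20 m


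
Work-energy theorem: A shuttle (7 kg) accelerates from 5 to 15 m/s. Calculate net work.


Given: m = 7 kg, v0 = 5 m/s, v = 15 m/s
Using W = (1/2)*m*(v^2 - v0^2)
v^2 = 15^2 = 225
v0^2 = 5^2 = 25
v^2 - v0^2 = 225 - 25 = 200
W = (1/2)*7*200 = 700 J

700 J


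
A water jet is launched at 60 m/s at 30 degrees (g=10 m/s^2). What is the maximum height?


Given: v0 = 60 m/s, theta = 30 deg, g = 10 m/s^2
sin^2(30) = 1/4
Using H = v0^2 * sin^2(theta) / (2*g)
H = 60^2 * 1/4 / (2*10)
H = 3600 * 1/4 / 20
H = 900 / 20
H = 45 m

45 m


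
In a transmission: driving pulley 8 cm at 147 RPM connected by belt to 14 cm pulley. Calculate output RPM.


Given: D1 = 8 cm, w1 = 147 RPM, D2 = 14 cm
Using D1*w1 = D2*w2
w2 = D1*w1 / D2
w2 = 8*147 / 14
w2 = 1176 / 14
w2 = 84 RPM

84 RPM


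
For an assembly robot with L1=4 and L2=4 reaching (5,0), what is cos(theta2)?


Given: L1 = 4, L2 = 4, target (x, y) = (5, 0)
Using cos(theta2) = (x^2 + y^2 - L1^2 - L2^2) / (2*L1*L2)
x^2 + y^2 = 5^2 + 0 = 25
L1^2 + L2^2 = 16 + 16 = 32
Numerator = 25 - 32 = -7
Denominator = 2*4*4 = 32
cos(theta2) = -7/32 = -7/32

-7/32


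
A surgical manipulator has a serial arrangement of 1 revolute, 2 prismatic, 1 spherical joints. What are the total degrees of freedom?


Given: serial robot with 1 revolute, 2 prismatic, 1 spherical joints
DOF contribution per joint type: revolute=1, prismatic=1, spherical=3, fixed=0
DOF = 1*1 + 2*1 + 1*3
DOF = 6

6


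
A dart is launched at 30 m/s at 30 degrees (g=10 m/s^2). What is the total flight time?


Given: v0 = 30 m/s, theta = 30 deg, g = 10 m/s^2
sin(30) = 1/2
Using T = 2*v0*sin(theta) / g
T = 2*30*1/2 / 10
T = 30 / 10
T = 3 s

3 s


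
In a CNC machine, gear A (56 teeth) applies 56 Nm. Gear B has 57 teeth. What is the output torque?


Given: N1 = 56, N2 = 57, T1 = 56 Nm
Using T2/T1 = N2/N1
T2 = T1 * N2 / N1
T2 = 56 * 57 / 56
T2 = 3192 / 56
T2 = 57 Nm

57 Nm


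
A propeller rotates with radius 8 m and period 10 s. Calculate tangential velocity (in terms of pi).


Given: radius r = 8 m, period T = 10 s
Using v = 2*pi*r / T
v = 2*pi*8 / 10
v = 16*pi / 10
v = 8/5*pi m/s

8/5*pi m/s


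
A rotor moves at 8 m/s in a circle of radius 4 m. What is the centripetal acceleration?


Given: v = 8 m/s, r = 4 m
Using a_c = v^2 / r
a_c = 8^2 / 4
a_c = 64 / 4
a_c = 16 m/s^2

16 m/s^2


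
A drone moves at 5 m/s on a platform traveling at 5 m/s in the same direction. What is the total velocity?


Given: object velocity = 5 m/s, platform velocity = 5 m/s (same direction)
Using classical velocity addition: v_total = v_object + v_platform
v_total = 5 + 5
v_total = 10 m/s

10 m/s


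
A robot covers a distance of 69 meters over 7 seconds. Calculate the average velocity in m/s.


Given: distance d = 69 m, time t = 7 s
Using v = d / t
v = 69 / 7
v = 69/7 m/s

69/7 m/s


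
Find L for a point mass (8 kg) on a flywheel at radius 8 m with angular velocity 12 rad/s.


Given: m = 8 kg, r = 8 m, omega = 12 rad/s
For a point mass: I = m*r^2
I = 8*8^2 = 8*64 = 512
L = I*omega = 512*12
L = 6144 kg*m^2/s

6144 kg*m^2/s


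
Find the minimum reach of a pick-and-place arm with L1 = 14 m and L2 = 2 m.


Given: L1 = 14 m, L2 = 2 m
For a 2-link planar arm, min reach = |L1 - L2| (second link folded back)
Min reach = |14 - 2|
Min reach = 12 m

12 m


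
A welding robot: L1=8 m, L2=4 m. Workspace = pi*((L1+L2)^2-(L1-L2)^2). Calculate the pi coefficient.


Given: L1 = 8, L2 = 4
(L1+L2)^2 = (12)^2 = 144
(L1-L2)^2 = (4)^2 = 16
Difference = 144 - 16 = 128
This equals 4*L1*L2 = 4*8*4 = 128
Workspace area = 128*pi

128


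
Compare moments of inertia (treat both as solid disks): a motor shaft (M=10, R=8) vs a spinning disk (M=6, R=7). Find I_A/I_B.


Given: M1=10 kg, R1=8 m, M2=6 kg, R2=7 m
For a disk: I = (1/2)*M*R^2, so I_A/I_B = (M1*R1^2)/(M2*R2^2)
M1*R1^2 = 10*64 = 640
M2*R2^2 = 6*49 = 294
I_A/I_B = 640/294 = 320/147

320/147


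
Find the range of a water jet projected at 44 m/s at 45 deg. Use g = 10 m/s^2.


Given: v0 = 44 m/s, theta = 45 deg, g = 10 m/s^2
sin(2*45) = sin(90) = 1
Using R = v0^2 * sin(2*theta) / g
R = 44^2 * 1 / 10
R = 1936 / 10
R = 968/5 m

968/5 m


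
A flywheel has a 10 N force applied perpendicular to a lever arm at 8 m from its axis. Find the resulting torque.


Given: F = 10 N, r = 8 m, angle = 90 deg (perpendicular)
Using tau = F * r * sin(90)
sin(90) = 1
tau = 10 * 8 * 1
tau = 80 Nm

80 Nm


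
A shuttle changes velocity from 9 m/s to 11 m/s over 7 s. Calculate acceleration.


Given: initial velocity v0 = 9 m/s, final velocity v = 11 m/s, time t = 7 s
Using a = (v - v0) / t
a = (11 - 9) / 7
a = 2 / 7
a = 2/7 m/s^2

2/7 m/s^2


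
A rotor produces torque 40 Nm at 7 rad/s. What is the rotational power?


Given: tau = 40 Nm, omega = 7 rad/s
Using P = tau * omega
P = 40 * 7
P = 280 W

280 W


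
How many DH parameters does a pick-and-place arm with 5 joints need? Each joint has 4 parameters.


Given: 5 joints, 4 DH parameters per joint (d, theta, a, alpha)
Total DH parameters = number_of_joints * 4
Total = 5 * 4
Total = 20

20


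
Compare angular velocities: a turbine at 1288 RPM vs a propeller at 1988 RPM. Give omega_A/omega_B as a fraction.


Given: RPM_A = 1288, RPM_B = 1988
omega = 2*pi*RPM/60, so omega_A/omega_B = RPM_A / RPM_B
omega_A/omega_B = 1288 / 1988
omega_A/omega_B = 46/71

46/71


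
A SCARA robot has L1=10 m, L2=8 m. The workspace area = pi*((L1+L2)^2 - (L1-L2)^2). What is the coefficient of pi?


Given: L1 = 10, L2 = 8
(L1+L2)^2 = (18)^2 = 324
(L1-L2)^2 = (2)^2 = 4
Difference = 324 - 4 = 320
This equals 4*L1*L2 = 4*10*8 = 320
Workspace area = 320*pi

320


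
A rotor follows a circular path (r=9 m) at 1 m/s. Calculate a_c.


Given: v = 1 m/s, r = 9 m
Using a_c = v^2 / r
a_c = 1^2 / 9
a_c = 1 / 9
a_c = 1/9 m/s^2

1/9 m/s^2


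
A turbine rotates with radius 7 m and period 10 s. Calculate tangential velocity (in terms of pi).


Given: radius r = 7 m, period T = 10 s
Using v = 2*pi*r / T
v = 2*pi*7 / 10
v = 14*pi / 10
v = 7/5*pi m/s

7/5*pi m/s


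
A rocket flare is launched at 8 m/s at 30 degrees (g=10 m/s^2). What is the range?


Given: v0 = 8 m/s, theta = 30 deg, g = 10 m/s^2
sin(2*30) = sin(60) = sqrt(3)/2
Using R = v0^2 * sin(2*theta) / g
R = 8^2 * (sqrt(3)/2) / 10
R = 64 * sqrt(3) / 20
R = 16/5*sqrt(3) m

16/5*sqrt(3) m


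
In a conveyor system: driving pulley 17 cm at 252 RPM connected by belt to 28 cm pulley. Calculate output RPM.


Given: D1 = 17 cm, w1 = 252 RPM, D2 = 28 cm
Using D1*w1 = D2*w2
w2 = D1*w1 / D2
w2 = 17*252 / 28
w2 = 4284 / 28
w2 = 153 RPM

153 RPM


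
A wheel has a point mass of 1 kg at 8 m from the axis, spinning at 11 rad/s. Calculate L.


Given: m = 1 kg, r = 8 m, omega = 11 rad/s
For a point mass: I = m*r^2
I = 1*8^2 = 1*64 = 64
L = I*omega = 64*11
L = 704 kg*m^2/s

704 kg*m^2/s


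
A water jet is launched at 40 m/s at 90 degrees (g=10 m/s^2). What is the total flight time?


Given: v0 = 40 m/s, theta = 90 deg, g = 10 m/s^2
sin(90) = 1
Using T = 2*v0*sin(theta) / g
T = 2*40*1 / 10
T = 80 / 10
T = 8 s

8 s


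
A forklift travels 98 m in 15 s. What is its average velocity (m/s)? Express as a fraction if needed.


Given: distance d = 98 m, time t = 15 s
Using v = d / t
v = 98 / 15
v = 98/15 m/s

98/15 m/s


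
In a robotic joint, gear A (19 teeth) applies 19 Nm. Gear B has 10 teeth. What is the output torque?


Given: N1 = 19, N2 = 10, T1 = 19 Nm
Using T2/T1 = N2/N1
T2 = T1 * N2 / N1
T2 = 19 * 10 / 19
T2 = 190 / 19
T2 = 10 Nm

10 Nm


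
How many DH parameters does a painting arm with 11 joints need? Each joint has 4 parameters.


Given: 11 joints, 4 DH parameters per joint (d, theta, a, alpha)
Total DH parameters = number_of_joints * 4
Total = 11 * 4
Total = 44

44


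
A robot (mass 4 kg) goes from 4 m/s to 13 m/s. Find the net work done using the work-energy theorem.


Given: m = 4 kg, v0 = 4 m/s, v = 13 m/s
Using W = (1/2)*m*(v^2 - v0^2)
v^2 = 13^2 = 169
v0^2 = 4^2 = 16
v^2 - v0^2 = 169 - 16 = 153
W = (1/2)*4*153 = 306 J

306 J


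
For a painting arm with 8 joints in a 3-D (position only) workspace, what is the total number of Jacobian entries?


Given: task space dimension = 3, joints = 8
Jacobian is a 3 x 8 matrix
Total entries = rows * columns
Total = 3 * 8
Total = 24

24


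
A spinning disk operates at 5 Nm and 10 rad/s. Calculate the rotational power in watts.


Given: tau = 5 Nm, omega = 10 rad/s
Using P = tau * omega
P = 5 * 10
P = 50 W

50 W


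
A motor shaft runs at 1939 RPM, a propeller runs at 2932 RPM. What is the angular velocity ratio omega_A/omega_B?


Given: RPM_A = 1939, RPM_B = 2932
omega = 2*pi*RPM/60, so omega_A/omega_B = RPM_A / RPM_B
omega_A/omega_B = 1939 / 2932
omega_A/omega_B = 1939/2932

1939/2932


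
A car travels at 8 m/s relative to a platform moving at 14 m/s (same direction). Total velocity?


Given: object velocity = 8 m/s, platform velocity = 14 m/s (same direction)
Using classical velocity addition: v_total = v_object + v_platform
v_total = 8 + 14
v_total = 22 m/s

22 m/s


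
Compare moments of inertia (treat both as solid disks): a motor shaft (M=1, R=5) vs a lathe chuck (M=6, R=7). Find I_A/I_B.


Given: M1=1 kg, R1=5 m, M2=6 kg, R2=7 m
For a disk: I = (1/2)*M*R^2, so I_A/I_B = (M1*R1^2)/(M2*R2^2)
M1*R1^2 = 1*25 = 25
M2*R2^2 = 6*49 = 294
I_A/I_B = 25/294 = 25/294

25/294


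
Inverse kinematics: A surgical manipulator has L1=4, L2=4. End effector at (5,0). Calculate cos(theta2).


Given: L1 = 4, L2 = 4, target (x, y) = (5, 0)
Using cos(theta2) = (x^2 + y^2 - L1^2 - L2^2) / (2*L1*L2)
x^2 + y^2 = 5^2 + 0 = 25
L1^2 + L2^2 = 16 + 16 = 32
Numerator = 25 - 32 = -7
Denominator = 2*4*4 = 32
cos(theta2) = -7/32 = -7/32

-7/32


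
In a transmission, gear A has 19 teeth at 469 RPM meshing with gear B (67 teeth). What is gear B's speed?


Given: N1 = 19 teeth, w1 = 469 RPM, N2 = 67 teeth
Using N1*w1 = N2*w2
w2 = N1*w1 / N2
w2 = 19*469 / 67
w2 = 8911 / 67
w2 = 133 RPM

133 RPM


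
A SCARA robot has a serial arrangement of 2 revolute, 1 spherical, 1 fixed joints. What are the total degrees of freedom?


Given: serial robot with 2 revolute, 1 spherical, 1 fixed joints
DOF contribution per joint type: revolute=1, prismatic=1, spherical=3, fixed=0
DOF = 2*1 + 1*3 + 1*0
DOF = 5

5


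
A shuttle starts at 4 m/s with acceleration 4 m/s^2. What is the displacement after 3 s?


Given: v0 = 4 m/s, a = 4 m/s^2, t = 3 s
Using s = v0*t + (1/2)*a*t^2
s = 4*3 + (1/2)*4*3^2
s = 12 + (1/2)*36
s = 12 + 18
s = 30

30 m


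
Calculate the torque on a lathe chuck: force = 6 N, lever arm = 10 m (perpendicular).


Given: F = 6 N, r = 10 m, angle = 90 deg (perpendicular)
Using tau = F * r * sin(90)
sin(90) = 1
tau = 6 * 10 * 1
tau = 60 Nm

60 Nm


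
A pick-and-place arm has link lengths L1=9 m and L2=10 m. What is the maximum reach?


Given: L1 = 9 m, L2 = 10 m
For a 2-link planar arm, max reach = L1 + L2 (fully extended)
Max reach = 9 + 10
Max reach = 19 m

19 m


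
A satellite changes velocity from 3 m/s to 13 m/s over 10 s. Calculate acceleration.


Given: initial velocity v0 = 3 m/s, final velocity v = 13 m/s, time t = 10 s
Using a = (v - v0) / t
a = (13 - 3) / 10
a = 10 / 10
a = 1 m/s^2

1 m/s^2


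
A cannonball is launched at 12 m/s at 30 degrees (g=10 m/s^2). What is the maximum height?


Given: v0 = 12 m/s, theta = 30 deg, g = 10 m/s^2
sin^2(30) = 1/4
Using H = v0^2 * sin^2(theta) / (2*g)
H = 12^2 * 1/4 / (2*10)
H = 144 * 1/4 / 20
H = 36 / 20
H = 9/5 m

9/5 m


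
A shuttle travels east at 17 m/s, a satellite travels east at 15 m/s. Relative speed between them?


Given: v_A = 17 m/s east, v_B = 15 m/s east
Both move in the same direction; relative speed = |v_A - v_B|
|17 - 15| = |2|
= 2 m/s

2 m/s


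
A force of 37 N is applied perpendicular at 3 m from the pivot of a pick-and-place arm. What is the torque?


Given: F = 37 N, r = 3 m, angle = 90 deg (perpendicular)
Using tau = F * r * sin(90)
sin(90) = 1
tau = 37 * 3 * 1
tau = 111 Nm

111 Nm


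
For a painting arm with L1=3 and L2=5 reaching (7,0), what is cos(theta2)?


Given: L1 = 3, L2 = 5, target (x, y) = (7, 0)
Using cos(theta2) = (x^2 + y^2 - L1^2 - L2^2) / (2*L1*L2)
x^2 + y^2 = 7^2 + 0 = 49
L1^2 + L2^2 = 9 + 25 = 34
Numerator = 49 - 34 = 15
Denominator = 2*3*5 = 30
cos(theta2) = 15/30 = 1/2

1/2


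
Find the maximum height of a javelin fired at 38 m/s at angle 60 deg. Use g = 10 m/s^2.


Given: v0 = 38 m/s, theta = 60 deg, g = 10 m/s^2
sin^2(60) = 3/4
Using H = v0^2 * sin^2(theta) / (2*g)
H = 38^2 * 3/4 / (2*10)
H = 1444 * 3/4 / 20
H = 1083 / 20
H = 1083/20 m

1083/20 m


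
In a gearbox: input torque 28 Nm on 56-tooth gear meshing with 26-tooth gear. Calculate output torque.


Given: N1 = 56, N2 = 26, T1 = 28 Nm
Using T2/T1 = N2/N1
T2 = T1 * N2 / N1
T2 = 28 * 26 / 56
T2 = 728 / 56
T2 = 13 Nm

13 Nm


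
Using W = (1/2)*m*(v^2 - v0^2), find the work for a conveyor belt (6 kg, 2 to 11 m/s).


Given: m = 6 kg, v0 = 2 m/s, v = 11 m/s
Using W = (1/2)*m*(v^2 - v0^2)
v^2 = 11^2 = 121
v0^2 = 2^2 = 4
v^2 - v0^2 = 121 - 4 = 117
W = (1/2)*6*117 = 351 J

351 J


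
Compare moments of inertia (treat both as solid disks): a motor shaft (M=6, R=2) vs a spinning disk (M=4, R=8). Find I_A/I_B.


Given: M1=6 kg, R1=2 m, M2=4 kg, R2=8 m
For a disk: I = (1/2)*M*R^2, so I_A/I_B = (M1*R1^2)/(M2*R2^2)
M1*R1^2 = 6*4 = 24
M2*R2^2 = 4*64 = 256
I_A/I_B = 24/256 = 3/32

3/32


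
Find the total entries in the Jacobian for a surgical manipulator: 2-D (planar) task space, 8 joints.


Given: task space dimension = 2, joints = 8
Jacobian is a 2 x 8 matrix
Total entries = rows * columns
Total = 2 * 8
Total = 16

16


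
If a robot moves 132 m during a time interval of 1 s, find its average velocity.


Given: distance d = 132 m, time t = 1 s
Using v = d / t
v = 132 / 1
v = 132 m/s

132 m/s


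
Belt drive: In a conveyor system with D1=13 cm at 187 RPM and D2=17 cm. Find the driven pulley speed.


Given: D1 = 13 cm, w1 = 187 RPM, D2 = 17 cm
Using D1*w1 = D2*w2
w2 = D1*w1 / D2
w2 = 13*187 / 17
w2 = 2431 / 17
w2 = 143 RPM

143 RPM


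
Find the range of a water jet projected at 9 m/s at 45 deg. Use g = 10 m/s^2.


Given: v0 = 9 m/s, theta = 45 deg, g = 10 m/s^2
sin(2*45) = sin(90) = 1
Using R = v0^2 * sin(2*theta) / g
R = 9^2 * 1 / 10
R = 81 / 10
R = 81/10 m

81/10 m


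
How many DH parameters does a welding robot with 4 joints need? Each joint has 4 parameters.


Given: 4 joints, 4 DH parameters per joint (d, theta, a, alpha)
Total DH parameters = number_of_joints * 4
Total = 4 * 4
Total = 16

16


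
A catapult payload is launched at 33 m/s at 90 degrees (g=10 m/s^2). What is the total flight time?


Given: v0 = 33 m/s, theta = 90 deg, g = 10 m/s^2
sin(90) = 1
Using T = 2*v0*sin(theta) / g
T = 2*33*1 / 10
T = 66 / 10
T = 33/5 s

33/5 s


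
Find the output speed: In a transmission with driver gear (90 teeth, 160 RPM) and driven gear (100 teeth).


Given: N1 = 90 teeth, w1 = 160 RPM, N2 = 100 teeth
Using N1*w1 = N2*w2
w2 = N1*w1 / N2
w2 = 90*160 / 100
w2 = 14400 / 100
w2 = 144 RPM

144 RPM


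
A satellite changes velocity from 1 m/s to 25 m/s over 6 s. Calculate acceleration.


Given: initial velocity v0 = 1 m/s, final velocity v = 25 m/s, time t = 6 s
Using a = (v - v0) / t
a = (25 - 1) / 6
a = 24 / 6
a = 4 m/s^2

4 m/s^2


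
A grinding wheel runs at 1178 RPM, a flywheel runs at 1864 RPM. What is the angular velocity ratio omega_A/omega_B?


Given: RPM_A = 1178, RPM_B = 1864
omega = 2*pi*RPM/60, so omega_A/omega_B = RPM_A / RPM_B
omega_A/omega_B = 1178 / 1864
omega_A/omega_B = 589/932

589/932


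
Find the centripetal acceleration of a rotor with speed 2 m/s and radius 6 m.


Given: v = 2 m/s, r = 6 m
Using a_c = v^2 / r
a_c = 2^2 / 6
a_c = 4 / 6
a_c = 2/3 m/s^2

2/3 m/s^2


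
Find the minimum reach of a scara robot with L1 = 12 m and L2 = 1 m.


Given: L1 = 12 m, L2 = 1 m
For a 2-link planar arm, min reach = |L1 - L2| (second link folded back)
Min reach = |12 - 1|
Min reach = 11 m

11 m


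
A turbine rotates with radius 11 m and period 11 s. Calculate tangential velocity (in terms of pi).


Given: radius r = 11 m, period T = 11 s
Using v = 2*pi*r / T
v = 2*pi*11 / 11
v = 22*pi / 11
v = 2*pi m/s

2*pi m/s


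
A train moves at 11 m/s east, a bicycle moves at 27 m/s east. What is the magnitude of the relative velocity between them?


Given: v_A = 11 m/s east, v_B = 27 m/s east
Both move in the same direction; relative speed = |v_A - v_B|
|11 - 27| = |-16|
= 16 m/s

16 m/s


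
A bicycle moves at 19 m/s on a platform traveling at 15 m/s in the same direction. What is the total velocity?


Given: object velocity = 19 m/s, platform velocity = 15 m/s (same direction)
Using classical velocity addition: v_total = v_object + v_platform
v_total = 19 + 15
v_total = 34 m/s

34 m/s


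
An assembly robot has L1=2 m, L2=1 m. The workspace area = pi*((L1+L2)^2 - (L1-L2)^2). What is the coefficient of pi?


Given: L1 = 2, L2 = 1
(L1+L2)^2 = (3)^2 = 9
(L1-L2)^2 = (1)^2 = 1
Difference = 9 - 1 = 8
This equals 4*L1*L2 = 4*2*1 = 8
Workspace area = 8*pi

8


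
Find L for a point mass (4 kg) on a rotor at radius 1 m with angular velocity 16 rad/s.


Given: m = 4 kg, r = 1 m, omega = 16 rad/s
For a point mass: I = m*r^2
I = 4*1^2 = 4*1 = 4
L = I*omega = 4*16
L = 64 kg*m^2/s

64 kg*m^2/s


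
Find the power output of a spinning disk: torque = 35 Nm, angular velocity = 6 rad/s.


Given: tau = 35 Nm, omega = 6 rad/s
Using P = tau * omega
P = 35 * 6
P = 210 W

210 W


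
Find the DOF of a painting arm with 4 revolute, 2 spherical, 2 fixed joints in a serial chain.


Given: serial robot with 4 revolute, 2 spherical, 2 fixed joints
DOF contribution per joint type: revolute=1, prismatic=1, spherical=3, fixed=0
DOF = 4*1 + 2*3 + 2*0
DOF = 10

10


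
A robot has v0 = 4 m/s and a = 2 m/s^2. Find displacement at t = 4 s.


Given: v0 = 4 m/s, a = 2 m/s^2, t = 4 s
Using s = v0*t + (1/2)*a*t^2
s = 4*4 + (1/2)*2*4^2
s = 16 + (1/2)*32
s = 16 + 16
s = 32

32 m


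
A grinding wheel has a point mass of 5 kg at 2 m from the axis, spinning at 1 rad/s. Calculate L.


Given: m = 5 kg, r = 2 m, omega = 1 rad/s
For a point mass: I = m*r^2
I = 5*2^2 = 5*4 = 20
L = I*omega = 20*1
L = 20 kg*m^2/s

20 kg*m^2/s


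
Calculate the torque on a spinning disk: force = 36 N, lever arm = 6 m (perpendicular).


Given: F = 36 N, r = 6 m, angle = 90 deg (perpendicular)
Using tau = F * r * sin(90)
sin(90) = 1
tau = 36 * 6 * 1
tau = 216 Nm

216 Nm


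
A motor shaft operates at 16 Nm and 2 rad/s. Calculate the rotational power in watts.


Given: tau = 16 Nm, omega = 2 rad/s
Using P = tau * omega
P = 16 * 2
P = 32 W

32 W


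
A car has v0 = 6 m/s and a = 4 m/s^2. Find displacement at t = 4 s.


Given: v0 = 6 m/s, a = 4 m/s^2, t = 4 s
Using s = v0*t + (1/2)*a*t^2
s = 6*4 + (1/2)*4*4^2
s = 24 + (1/2)*64
s = 24 + 32
s = 56

56 m


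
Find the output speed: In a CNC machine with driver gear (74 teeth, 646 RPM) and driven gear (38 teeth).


Given: N1 = 74 teeth, w1 = 646 RPM, N2 = 38 teeth
Using N1*w1 = N2*w2
w2 = N1*w1 / N2
w2 = 74*646 / 38
w2 = 47804 / 38
w2 = 1258 RPM

1258 RPM


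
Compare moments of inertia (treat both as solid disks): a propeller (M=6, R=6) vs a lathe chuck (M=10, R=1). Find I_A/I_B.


Given: M1=6 kg, R1=6 m, M2=10 kg, R2=1 m
For a disk: I = (1/2)*M*R^2, so I_A/I_B = (M1*R1^2)/(M2*R2^2)
M1*R1^2 = 6*36 = 216
M2*R2^2 = 10*1 = 10
I_A/I_B = 216/10 = 108/5

108/5


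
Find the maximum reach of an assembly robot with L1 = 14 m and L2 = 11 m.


Given: L1 = 14 m, L2 = 11 m
For a 2-link planar arm, max reach = L1 + L2 (fully extended)
Max reach = 14 + 11
Max reach = 25 m

25 m


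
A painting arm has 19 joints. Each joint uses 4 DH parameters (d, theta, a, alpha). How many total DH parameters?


Given: 19 joints, 4 DH parameters per joint (d, theta, a, alpha)
Total DH parameters = number_of_joints * 4
Total = 19 * 4
Total = 76

76


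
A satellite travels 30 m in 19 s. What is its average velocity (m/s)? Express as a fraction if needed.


Given: distance d = 30 m, time t = 19 s
Using v = d / t
v = 30 / 19
v = 30/19 m/s

30/19 m/s


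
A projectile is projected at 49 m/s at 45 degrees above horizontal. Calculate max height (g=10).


Given: v0 = 49 m/s, theta = 45 deg, g = 10 m/s^2
sin^2(45) = 1/2
Using H = v0^2 * sin^2(theta) / (2*g)
H = 49^2 * 1/2 / (2*10)
H = 2401 * 1/2 / 20
H = 2401/2 / 20
H = 2401/40 m

2401/40 m


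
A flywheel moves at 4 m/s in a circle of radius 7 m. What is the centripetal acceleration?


Given: v = 4 m/s, r = 7 m
Using a_c = v^2 / r
a_c = 4^2 / 7
a_c = 16 / 7
a_c = 16/7 m/s^2

16/7 m/s^2


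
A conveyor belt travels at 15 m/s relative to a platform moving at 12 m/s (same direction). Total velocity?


Given: object velocity = 15 m/s, platform velocity = 12 m/s (same direction)
Using classical velocity addition: v_total = v_object + v_platform
v_total = 15 + 12
v_total = 27 m/s

27 m/s


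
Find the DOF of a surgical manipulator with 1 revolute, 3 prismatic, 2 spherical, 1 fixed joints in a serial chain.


Given: serial robot with 1 revolute, 3 prismatic, 2 spherical, 1 fixed joints
DOF contribution per joint type: revolute=1, prismatic=1, spherical=3, fixed=0
DOF = 1*1 + 3*1 + 2*3 + 1*0
DOF = 10

10


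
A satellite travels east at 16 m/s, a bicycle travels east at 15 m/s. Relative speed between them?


Given: v_A = 16 m/s east, v_B = 15 m/s east
Both move in the same direction; relative speed = |v_A - v_B|
|16 - 15| = |1|
= 1 m/s

1 m/s


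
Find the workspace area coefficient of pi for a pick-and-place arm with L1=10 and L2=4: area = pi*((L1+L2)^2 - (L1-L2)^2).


Given: L1 = 10, L2 = 4
(L1+L2)^2 = (14)^2 = 196
(L1-L2)^2 = (6)^2 = 36
Difference = 196 - 36 = 160
This equals 4*L1*L2 = 4*10*4 = 160
Workspace area = 160*pi

160


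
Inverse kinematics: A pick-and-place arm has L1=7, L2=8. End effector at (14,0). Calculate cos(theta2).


Given: L1 = 7, L2 = 8, target (x, y) = (14, 0)
Using cos(theta2) = (x^2 + y^2 - L1^2 - L2^2) / (2*L1*L2)
x^2 + y^2 = 14^2 + 0 = 196
L1^2 + L2^2 = 49 + 64 = 113
Numerator = 196 - 113 = 83
Denominator = 2*7*8 = 112
cos(theta2) = 83/112 = 83/112

83/112


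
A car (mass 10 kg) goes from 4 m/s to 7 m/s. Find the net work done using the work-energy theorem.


Given: m = 10 kg, v0 = 4 m/s, v = 7 m/s
Using W = (1/2)*m*(v^2 - v0^2)
v^2 = 7^2 = 49
v0^2 = 4^2 = 16
v^2 - v0^2 = 49 - 16 = 33
W = (1/2)*10*33 = 165 J

165 J


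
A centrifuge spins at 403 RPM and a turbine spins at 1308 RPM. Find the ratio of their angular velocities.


Given: RPM_A = 403, RPM_B = 1308
omega = 2*pi*RPM/60, so omega_A/omega_B = RPM_A / RPM_B
omega_A/omega_B = 403 / 1308
omega_A/omega_B = 403/1308

403/1308


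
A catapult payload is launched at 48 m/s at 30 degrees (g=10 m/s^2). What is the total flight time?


Given: v0 = 48 m/s, theta = 30 deg, g = 10 m/s^2
sin(30) = 1/2
Using T = 2*v0*sin(theta) / g
T = 2*48*1/2 / 10
T = 48 / 10
T = 24/5 s

24/5 s


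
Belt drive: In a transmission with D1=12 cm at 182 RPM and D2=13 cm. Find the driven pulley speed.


Given: D1 = 12 cm, w1 = 182 RPM, D2 = 13 cm
Using D1*w1 = D2*w2
w2 = D1*w1 / D2
w2 = 12*182 / 13
w2 = 2184 / 13
w2 = 168 RPM

168 RPM


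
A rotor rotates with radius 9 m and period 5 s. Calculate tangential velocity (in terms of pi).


Given: radius r = 9 m, period T = 5 s
Using v = 2*pi*r / T
v = 2*pi*9 / 5
v = 18*pi / 5
v = 18/5*pi m/s

18/5*pi m/s


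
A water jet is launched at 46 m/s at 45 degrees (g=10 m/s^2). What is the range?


Given: v0 = 46 m/s, theta = 45 deg, g = 10 m/s^2
sin(2*45) = sin(90) = 1
Using R = v0^2 * sin(2*theta) / g
R = 46^2 * 1 / 10
R = 2116 / 10
R = 1058/5 m

1058/5 m


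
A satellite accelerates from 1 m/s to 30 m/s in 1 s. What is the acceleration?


Given: initial velocity v0 = 1 m/s, final velocity v = 30 m/s, time t = 1 s
Using a = (v - v0) / t
a = (30 - 1) / 1
a = 29 / 1
a = 29 m/s^2

29 m/s^2


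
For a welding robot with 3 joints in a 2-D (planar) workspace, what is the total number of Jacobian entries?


Given: task space dimension = 2, joints = 3
Jacobian is a 2 x 3 matrix
Total entries = rows * columns
Total = 2 * 3
Total = 6

6


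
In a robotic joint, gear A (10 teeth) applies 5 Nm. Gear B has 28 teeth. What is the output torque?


Given: N1 = 10, N2 = 28, T1 = 5 Nm
Using T2/T1 = N2/N1
T2 = T1 * N2 / N1
T2 = 5 * 28 / 10
T2 = 140 / 10
T2 = 14 Nm

14 Nm


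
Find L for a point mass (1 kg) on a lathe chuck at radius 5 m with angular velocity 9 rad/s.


Given: m = 1 kg, r = 5 m, omega = 9 rad/s
For a point mass: I = m*r^2
I = 1*5^2 = 1*25 = 25
L = I*omega = 25*9
L = 225 kg*m^2/s

225 kg*m^2/s


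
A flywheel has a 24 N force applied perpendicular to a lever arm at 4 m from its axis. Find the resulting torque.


Given: F = 24 N, r = 4 m, angle = 90 deg (perpendicular)
Using tau = F * r * sin(90)
sin(90) = 1
tau = 24 * 4 * 1
tau = 96 Nm

96 Nm


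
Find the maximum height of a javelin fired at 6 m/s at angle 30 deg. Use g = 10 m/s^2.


Given: v0 = 6 m/s, theta = 30 deg, g = 10 m/s^2
sin^2(30) = 1/4
Using H = v0^2 * sin^2(theta) / (2*g)
H = 6^2 * 1/4 / (2*10)
H = 36 * 1/4 / 20
H = 9 / 20
H = 9/20 m

9/20 m


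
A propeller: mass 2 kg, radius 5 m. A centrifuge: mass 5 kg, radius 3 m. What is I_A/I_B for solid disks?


Given: M1=2 kg, R1=5 m, M2=5 kg, R2=3 m
For a disk: I = (1/2)*M*R^2, so I_A/I_B = (M1*R1^2)/(M2*R2^2)
M1*R1^2 = 2*25 = 50
M2*R2^2 = 5*9 = 45
I_A/I_B = 50/45 = 10/9

10/9


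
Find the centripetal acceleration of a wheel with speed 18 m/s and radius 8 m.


Given: v = 18 m/s, r = 8 m
Using a_c = v^2 / r
a_c = 18^2 / 8
a_c = 324 / 8
a_c = 81/2 m/s^2

81/2 m/s^2


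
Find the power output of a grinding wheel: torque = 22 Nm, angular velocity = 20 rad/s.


Given: tau = 22 Nm, omega = 20 rad/s
Using P = tau * omega
P = 22 * 20
P = 440 W

440 W


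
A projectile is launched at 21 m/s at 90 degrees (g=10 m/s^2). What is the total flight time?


Given: v0 = 21 m/s, theta = 90 deg, g = 10 m/s^2
sin(90) = 1
Using T = 2*v0*sin(theta) / g
T = 2*21*1 / 10
T = 42 / 10
T = 21/5 s

21/5 s


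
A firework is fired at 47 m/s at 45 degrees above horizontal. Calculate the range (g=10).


Given: v0 = 47 m/s, theta = 45 deg, g = 10 m/s^2
sin(2*45) = sin(90) = 1
Using R = v0^2 * sin(2*theta) / g
R = 47^2 * 1 / 10
R = 2209 / 10
R = 2209/10 m

2209/10 m


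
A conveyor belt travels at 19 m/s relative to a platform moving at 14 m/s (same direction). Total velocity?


Given: object velocity = 19 m/s, platform velocity = 14 m/s (same direction)
Using classical velocity addition: v_total = v_object + v_platform
v_total = 19 + 14
v_total = 33 m/s

33 m/s


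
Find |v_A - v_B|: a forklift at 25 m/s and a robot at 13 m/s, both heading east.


Given: v_A = 25 m/s east, v_B = 13 m/s east
Both move in the same direction; relative speed = |v_A - v_B|
|25 - 13| = |12|
= 12 m/s

12 m/s


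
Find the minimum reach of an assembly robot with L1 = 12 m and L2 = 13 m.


Given: L1 = 12 m, L2 = 13 m
For a 2-link planar arm, min reach = |L1 - L2| (second link folded back)
Min reach = |12 - 13|
Min reach = 1 m

1 m


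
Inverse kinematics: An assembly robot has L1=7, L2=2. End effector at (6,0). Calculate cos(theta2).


Given: L1 = 7, L2 = 2, target (x, y) = (6, 0)
Using cos(theta2) = (x^2 + y^2 - L1^2 - L2^2) / (2*L1*L2)
x^2 + y^2 = 6^2 + 0 = 36
L1^2 + L2^2 = 49 + 4 = 53
Numerator = 36 - 53 = -17
Denominator = 2*7*2 = 28
cos(theta2) = -17/28 = -17/28

-17/28


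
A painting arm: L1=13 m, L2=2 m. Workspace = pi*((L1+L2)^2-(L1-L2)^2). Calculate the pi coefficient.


Given: L1 = 13, L2 = 2
(L1+L2)^2 = (15)^2 = 225
(L1-L2)^2 = (11)^2 = 121
Difference = 225 - 121 = 104
This equals 4*L1*L2 = 4*13*2 = 104
Workspace area = 104*pi

104


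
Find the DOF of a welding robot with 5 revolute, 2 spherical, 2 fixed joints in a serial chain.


Given: serial robot with 5 revolute, 2 spherical, 2 fixed joints
DOF contribution per joint type: revolute=1, prismatic=1, spherical=3, fixed=0
DOF = 5*1 + 2*3 + 2*0
DOF = 11

11


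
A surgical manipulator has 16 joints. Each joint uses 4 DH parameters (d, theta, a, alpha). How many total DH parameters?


Given: 16 joints, 4 DH parameters per joint (d, theta, a, alpha)
Total DH parameters = number_of_joints * 4
Total = 16 * 4
Total = 64

64


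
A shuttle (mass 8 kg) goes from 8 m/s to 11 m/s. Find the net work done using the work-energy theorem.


Given: m = 8 kg, v0 = 8 m/s, v = 11 m/s
Using W = (1/2)*m*(v^2 - v0^2)
v^2 = 11^2 = 121
v0^2 = 8^2 = 64
v^2 - v0^2 = 121 - 64 = 57
W = (1/2)*8*57 = 228 J

228 J


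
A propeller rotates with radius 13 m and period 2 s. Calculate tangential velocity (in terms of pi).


Given: radius r = 13 m, period T = 2 s
Using v = 2*pi*r / T
v = 2*pi*13 / 2
v = 26*pi / 2
v = 13*pi m/s

13*pi m/s


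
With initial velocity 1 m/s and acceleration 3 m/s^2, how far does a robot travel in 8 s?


Given: v0 = 1 m/s, a = 3 m/s^2, t = 8 s
Using s = v0*t + (1/2)*a*t^2
s = 1*8 + (1/2)*3*8^2
s = 8 + (1/2)*192
s = 8 + 96
s = 104

104 m


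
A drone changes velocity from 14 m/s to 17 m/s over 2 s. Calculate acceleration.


Given: initial velocity v0 = 14 m/s, final velocity v = 17 m/s, time t = 2 s
Using a = (v - v0) / t
a = (17 - 14) / 2
a = 3 / 2
a = 3/2 m/s^2

3/2 m/s^2


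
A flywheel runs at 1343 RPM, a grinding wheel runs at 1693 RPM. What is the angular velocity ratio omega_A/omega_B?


Given: RPM_A = 1343, RPM_B = 1693
omega = 2*pi*RPM/60, so omega_A/omega_B = RPM_A / RPM_B
omega_A/omega_B = 1343 / 1693
omega_A/omega_B = 1343/1693

1343/1693


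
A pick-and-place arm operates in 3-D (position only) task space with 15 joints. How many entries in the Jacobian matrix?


Given: task space dimension = 3, joints = 15
Jacobian is a 3 x 15 matrix
Total entries = rows * columns
Total = 3 * 15
Total = 45

45


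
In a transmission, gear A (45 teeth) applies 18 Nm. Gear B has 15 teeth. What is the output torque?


Given: N1 = 45, N2 = 15, T1 = 18 Nm
Using T2/T1 = N2/N1
T2 = T1 * N2 / N1
T2 = 18 * 15 / 45
T2 = 270 / 45
T2 = 6 Nm

6 Nm


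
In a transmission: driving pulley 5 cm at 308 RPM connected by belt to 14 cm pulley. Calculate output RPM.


Given: D1 = 5 cm, w1 = 308 RPM, D2 = 14 cm
Using D1*w1 = D2*w2
w2 = D1*w1 / D2
w2 = 5*308 / 14
w2 = 1540 / 14
w2 = 110 RPM

110 RPM
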